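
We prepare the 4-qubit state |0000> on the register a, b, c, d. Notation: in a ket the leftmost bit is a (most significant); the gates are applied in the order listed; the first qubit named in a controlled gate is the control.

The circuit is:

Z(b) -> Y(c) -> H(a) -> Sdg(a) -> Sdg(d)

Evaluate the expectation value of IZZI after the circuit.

The expectation value of IZZI is -1.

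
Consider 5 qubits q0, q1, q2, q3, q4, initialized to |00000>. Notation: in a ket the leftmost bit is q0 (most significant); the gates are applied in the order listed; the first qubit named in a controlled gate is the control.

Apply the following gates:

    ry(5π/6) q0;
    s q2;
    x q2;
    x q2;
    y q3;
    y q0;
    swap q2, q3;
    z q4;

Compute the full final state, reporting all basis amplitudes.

The final amplitudes are sqrt(2)/4 + sqrt(6)/4 on |00100>, -sqrt(6)/4 + sqrt(2)/4 on |10100>, and 0 on every other basis state. Key observation: the block from step 3 through step 4 cancels to the identity and can be dropped.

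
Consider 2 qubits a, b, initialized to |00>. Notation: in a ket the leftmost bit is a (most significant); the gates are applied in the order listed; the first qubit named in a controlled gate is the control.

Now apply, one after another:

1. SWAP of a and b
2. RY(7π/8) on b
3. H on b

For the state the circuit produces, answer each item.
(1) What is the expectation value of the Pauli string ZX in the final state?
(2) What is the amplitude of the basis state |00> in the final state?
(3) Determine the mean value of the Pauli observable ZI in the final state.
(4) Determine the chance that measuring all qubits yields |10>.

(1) In the final state, ZX has expectation -sqrt(sqrt(2) + 2)/2.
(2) |00> carries amplitude sin(5*pi/16) in the final state.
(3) In the final state, ZI has expectation 1.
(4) A full measurement returns |10> with probability 0.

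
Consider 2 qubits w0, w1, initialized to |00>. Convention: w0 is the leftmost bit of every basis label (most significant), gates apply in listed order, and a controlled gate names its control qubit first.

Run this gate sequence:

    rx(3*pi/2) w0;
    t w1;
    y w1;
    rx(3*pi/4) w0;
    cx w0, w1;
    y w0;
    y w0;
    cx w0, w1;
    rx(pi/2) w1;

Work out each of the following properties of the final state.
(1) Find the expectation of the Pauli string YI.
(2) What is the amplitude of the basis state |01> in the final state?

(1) The expectation value of YI is -sqrt(2)/2. Key observation: steps 5-8 multiply out to the identity, so the circuit reduces to the remaining gates.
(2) |01> carries amplitude -I*sqrt(sqrt(2) + 2)/4 - I*sqrt(2 - sqrt(2))/4 in the final state.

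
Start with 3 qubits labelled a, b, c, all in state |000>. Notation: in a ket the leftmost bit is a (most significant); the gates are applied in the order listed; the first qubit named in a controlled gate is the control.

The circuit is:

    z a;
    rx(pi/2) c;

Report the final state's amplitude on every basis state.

The final amplitudes are sqrt(2)/2 on |000>, -sqrt(2)*I/2 on |001>, and 0 on every other basis state.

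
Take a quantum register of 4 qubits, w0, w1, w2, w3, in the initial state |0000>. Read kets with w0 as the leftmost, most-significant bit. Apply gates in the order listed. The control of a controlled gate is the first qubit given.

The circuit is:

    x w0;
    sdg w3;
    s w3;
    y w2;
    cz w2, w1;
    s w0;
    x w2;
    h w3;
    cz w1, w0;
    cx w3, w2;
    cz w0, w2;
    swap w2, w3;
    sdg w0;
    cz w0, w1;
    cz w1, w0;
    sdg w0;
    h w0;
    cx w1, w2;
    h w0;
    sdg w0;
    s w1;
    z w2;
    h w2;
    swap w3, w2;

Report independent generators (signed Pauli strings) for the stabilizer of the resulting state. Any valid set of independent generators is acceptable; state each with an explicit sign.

The stabilizer group can be generated by +IIXZ, +IIZX, -ZIII, +IZII, among other valid generating sets.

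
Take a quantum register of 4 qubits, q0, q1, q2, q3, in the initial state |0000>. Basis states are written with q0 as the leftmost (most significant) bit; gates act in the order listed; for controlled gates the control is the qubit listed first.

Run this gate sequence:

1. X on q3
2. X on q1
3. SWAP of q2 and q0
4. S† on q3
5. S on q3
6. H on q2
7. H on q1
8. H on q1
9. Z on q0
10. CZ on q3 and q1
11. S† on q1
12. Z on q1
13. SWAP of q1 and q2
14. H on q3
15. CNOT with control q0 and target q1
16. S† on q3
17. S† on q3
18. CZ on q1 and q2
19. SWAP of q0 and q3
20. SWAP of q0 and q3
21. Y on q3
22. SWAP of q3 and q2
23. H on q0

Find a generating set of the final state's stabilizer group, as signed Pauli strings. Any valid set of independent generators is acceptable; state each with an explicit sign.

The stabilizer group can be generated by +XIII, -IXII, -IIXI, -IIIZ, among other valid generating sets.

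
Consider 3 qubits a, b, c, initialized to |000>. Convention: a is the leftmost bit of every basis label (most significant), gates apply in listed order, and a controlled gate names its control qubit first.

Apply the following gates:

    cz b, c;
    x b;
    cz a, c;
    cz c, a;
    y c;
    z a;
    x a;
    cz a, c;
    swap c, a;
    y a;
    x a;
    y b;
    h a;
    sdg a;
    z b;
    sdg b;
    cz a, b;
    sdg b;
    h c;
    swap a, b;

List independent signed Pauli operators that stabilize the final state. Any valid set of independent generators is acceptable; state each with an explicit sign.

The stabilizer group can be generated by +IYI, -IIX, +ZII, among other valid generating sets.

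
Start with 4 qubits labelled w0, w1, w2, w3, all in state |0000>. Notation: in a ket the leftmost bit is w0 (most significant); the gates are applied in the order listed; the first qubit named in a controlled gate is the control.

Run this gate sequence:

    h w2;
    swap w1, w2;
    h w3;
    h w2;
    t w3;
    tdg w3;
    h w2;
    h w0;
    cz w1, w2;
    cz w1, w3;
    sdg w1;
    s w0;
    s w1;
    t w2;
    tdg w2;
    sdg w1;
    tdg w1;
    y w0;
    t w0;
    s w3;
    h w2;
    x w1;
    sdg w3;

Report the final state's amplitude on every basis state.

The resulting statevector has amplitude -exp(I*pi/4)/4 on |0000>, exp(I*pi/4)/4 on |0001>, -exp(I*pi/4)/4 on |0010>, exp(I*pi/4)/4 on |0011>, 1/4 on |0100>, 1/4 on |0101>, 1/4 on |0110>, 1/4 on |0111>, 1/4 on |1000>, -1/4 on |1001>, 1/4 on |1010>, -1/4 on |1011>, exp(3*I*pi/4)/4 on |1100>, exp(3*I*pi/4)/4 on |1101>, exp(3*I*pi/4)/4 on |1110>, exp(3*I*pi/4)/4 on |1111>. Key observation: the block from step 4 through step 7 cancels to the identity and can be dropped.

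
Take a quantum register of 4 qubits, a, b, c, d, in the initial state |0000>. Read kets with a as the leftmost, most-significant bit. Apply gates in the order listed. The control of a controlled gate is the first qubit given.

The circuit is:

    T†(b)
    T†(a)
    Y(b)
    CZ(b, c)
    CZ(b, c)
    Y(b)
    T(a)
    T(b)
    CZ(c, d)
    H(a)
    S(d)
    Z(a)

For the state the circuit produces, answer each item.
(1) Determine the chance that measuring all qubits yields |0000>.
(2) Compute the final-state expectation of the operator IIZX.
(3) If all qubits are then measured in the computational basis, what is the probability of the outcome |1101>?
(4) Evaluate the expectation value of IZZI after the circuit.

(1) A full measurement returns |0000> with probability 1/2.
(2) The expectation value of IIZX is 0.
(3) Outcome |1101> occurs with probability 0.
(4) In the final state, IZZI has expectation 1.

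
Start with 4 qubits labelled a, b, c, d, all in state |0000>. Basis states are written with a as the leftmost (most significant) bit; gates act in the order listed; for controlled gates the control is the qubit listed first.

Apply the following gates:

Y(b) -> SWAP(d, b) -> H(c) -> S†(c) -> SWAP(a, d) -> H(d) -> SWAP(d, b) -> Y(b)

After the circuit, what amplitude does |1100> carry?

|1100> carries amplitude -1/2 in the final state.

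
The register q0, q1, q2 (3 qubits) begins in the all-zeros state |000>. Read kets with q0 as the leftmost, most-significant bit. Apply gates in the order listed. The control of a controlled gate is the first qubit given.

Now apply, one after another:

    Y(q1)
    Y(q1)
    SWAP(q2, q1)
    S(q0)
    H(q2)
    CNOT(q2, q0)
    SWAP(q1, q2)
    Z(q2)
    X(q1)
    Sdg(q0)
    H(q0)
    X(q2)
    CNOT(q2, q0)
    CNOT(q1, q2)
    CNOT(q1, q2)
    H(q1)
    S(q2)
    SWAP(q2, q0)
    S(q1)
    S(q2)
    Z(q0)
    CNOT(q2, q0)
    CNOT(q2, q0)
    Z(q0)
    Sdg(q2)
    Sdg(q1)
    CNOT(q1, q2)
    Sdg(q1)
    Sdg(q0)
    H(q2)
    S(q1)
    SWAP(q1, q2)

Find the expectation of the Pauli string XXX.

The expectation value of XXX is 0.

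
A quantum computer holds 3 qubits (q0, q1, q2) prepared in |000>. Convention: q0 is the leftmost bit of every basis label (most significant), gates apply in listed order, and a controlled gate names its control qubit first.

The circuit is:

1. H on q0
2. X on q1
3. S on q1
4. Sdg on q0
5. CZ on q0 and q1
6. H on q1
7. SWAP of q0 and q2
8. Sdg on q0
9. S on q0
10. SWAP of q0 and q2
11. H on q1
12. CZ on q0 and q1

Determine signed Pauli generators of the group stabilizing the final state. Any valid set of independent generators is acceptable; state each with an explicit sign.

The stabilizer group can be generated by -YII, -IZI, +IIZ, among other valid generating sets. Key observation: the block from step 5 through step 12 cancels to the identity and can be dropped.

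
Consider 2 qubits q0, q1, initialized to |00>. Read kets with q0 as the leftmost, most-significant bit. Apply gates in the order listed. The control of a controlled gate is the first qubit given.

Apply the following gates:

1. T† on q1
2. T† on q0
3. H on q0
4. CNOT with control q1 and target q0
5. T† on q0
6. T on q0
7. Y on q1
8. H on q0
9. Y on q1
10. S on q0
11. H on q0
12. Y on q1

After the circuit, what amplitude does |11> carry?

The final state's coefficient on |11> equals sqrt(2)*I/2.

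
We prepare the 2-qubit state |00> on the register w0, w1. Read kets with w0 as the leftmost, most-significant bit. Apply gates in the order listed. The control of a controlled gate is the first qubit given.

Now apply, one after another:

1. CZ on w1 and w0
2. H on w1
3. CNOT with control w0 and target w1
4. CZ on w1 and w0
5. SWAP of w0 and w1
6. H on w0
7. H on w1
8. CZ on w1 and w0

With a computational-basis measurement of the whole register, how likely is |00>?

The probability of measuring |00> is 1/2.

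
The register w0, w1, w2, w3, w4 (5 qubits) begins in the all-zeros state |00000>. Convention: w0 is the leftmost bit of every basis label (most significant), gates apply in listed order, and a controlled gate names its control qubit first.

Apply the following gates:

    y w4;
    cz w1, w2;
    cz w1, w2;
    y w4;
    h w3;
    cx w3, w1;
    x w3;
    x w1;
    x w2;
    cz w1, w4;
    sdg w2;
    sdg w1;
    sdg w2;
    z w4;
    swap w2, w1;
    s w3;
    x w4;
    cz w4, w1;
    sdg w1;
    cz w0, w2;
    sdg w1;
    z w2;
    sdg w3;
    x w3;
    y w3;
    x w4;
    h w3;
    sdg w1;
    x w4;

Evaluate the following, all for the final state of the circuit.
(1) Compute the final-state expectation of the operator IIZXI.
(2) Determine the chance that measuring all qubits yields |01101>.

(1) The observable IIZXI averages to 1. Key observation: gates 1-4 undo each other exactly, leaving only the rest of the circuit to track.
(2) A full measurement returns |01101> with probability 1/4.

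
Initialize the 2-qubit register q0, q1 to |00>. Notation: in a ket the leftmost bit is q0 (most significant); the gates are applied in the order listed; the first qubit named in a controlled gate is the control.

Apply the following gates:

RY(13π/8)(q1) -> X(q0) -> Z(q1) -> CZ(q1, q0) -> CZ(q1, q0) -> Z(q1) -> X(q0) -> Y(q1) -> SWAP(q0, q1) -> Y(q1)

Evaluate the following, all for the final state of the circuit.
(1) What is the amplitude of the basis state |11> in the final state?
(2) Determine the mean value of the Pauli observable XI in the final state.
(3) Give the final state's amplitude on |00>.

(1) The amplitude on |11> is cos(3*pi/16). Key observation: steps 2-7 multiply out to the identity, so the circuit reduces to the remaining gates.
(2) The expectation value of XI is sqrt(sqrt(2) + 2)/2.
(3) The final state's coefficient on |00> equals 0.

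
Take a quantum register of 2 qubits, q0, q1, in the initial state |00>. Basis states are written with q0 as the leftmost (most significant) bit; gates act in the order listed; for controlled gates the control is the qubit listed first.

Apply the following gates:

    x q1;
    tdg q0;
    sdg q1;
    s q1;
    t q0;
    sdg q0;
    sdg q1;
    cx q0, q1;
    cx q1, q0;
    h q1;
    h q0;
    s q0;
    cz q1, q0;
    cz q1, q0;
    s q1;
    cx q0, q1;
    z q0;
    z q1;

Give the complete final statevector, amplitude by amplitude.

The resulting statevector has amplitude -I/2 on |00>, 1/2 on |01>, -I/2 on |10>, -1/2 on |11>.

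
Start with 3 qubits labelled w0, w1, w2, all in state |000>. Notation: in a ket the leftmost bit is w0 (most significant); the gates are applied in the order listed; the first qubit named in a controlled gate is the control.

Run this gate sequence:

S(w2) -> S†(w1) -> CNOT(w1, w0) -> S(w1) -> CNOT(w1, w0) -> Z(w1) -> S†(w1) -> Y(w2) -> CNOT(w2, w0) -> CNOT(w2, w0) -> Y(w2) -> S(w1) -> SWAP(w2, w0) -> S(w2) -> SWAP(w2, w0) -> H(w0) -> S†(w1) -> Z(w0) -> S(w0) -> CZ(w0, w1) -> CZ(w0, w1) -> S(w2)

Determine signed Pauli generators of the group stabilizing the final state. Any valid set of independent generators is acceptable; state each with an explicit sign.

The stabilizer group can be generated by -YII, +IZI, +IIZ, among other valid generating sets. Key observation: steps 7-12 multiply out to the identity, so the circuit reduces to the remaining gates.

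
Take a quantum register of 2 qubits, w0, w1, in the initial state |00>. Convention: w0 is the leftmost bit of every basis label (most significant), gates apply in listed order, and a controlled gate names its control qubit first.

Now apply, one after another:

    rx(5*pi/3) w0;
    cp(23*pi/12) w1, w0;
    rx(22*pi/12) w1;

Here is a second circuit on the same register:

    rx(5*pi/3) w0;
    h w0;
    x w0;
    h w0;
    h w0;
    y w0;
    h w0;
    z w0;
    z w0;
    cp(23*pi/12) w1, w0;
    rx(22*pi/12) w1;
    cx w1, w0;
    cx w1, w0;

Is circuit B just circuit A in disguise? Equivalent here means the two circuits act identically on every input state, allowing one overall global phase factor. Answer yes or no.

No: there is an input state on which the two circuits produce genuinely different outputs (not merely differing by a phase).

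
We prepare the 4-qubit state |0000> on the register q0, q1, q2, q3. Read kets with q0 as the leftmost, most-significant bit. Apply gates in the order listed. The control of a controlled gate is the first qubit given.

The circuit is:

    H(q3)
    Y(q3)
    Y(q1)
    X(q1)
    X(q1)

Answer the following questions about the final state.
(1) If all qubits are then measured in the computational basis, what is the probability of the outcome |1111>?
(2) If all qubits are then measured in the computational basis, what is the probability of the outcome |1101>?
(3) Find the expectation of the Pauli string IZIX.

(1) A full measurement returns |1111> with probability 0. Key observation: the block from step 4 through step 5 cancels to the identity and can be dropped.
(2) A full measurement returns |1101> with probability 0.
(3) The observable IZIX averages to 1.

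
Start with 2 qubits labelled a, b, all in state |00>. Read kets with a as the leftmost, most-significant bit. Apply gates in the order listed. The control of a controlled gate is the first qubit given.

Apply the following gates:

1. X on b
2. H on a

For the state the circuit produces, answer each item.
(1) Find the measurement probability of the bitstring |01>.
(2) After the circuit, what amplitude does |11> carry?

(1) Outcome |01> occurs with probability 1/2.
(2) |11> carries amplitude sqrt(2)/2 in the final state.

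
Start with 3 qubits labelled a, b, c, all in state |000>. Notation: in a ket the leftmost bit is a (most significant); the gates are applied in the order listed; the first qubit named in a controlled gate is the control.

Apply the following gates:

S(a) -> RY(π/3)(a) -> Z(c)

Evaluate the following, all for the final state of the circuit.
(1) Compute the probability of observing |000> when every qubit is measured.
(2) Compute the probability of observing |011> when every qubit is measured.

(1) The probability of measuring |000> is 3/4.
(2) Outcome |011> occurs with probability 0.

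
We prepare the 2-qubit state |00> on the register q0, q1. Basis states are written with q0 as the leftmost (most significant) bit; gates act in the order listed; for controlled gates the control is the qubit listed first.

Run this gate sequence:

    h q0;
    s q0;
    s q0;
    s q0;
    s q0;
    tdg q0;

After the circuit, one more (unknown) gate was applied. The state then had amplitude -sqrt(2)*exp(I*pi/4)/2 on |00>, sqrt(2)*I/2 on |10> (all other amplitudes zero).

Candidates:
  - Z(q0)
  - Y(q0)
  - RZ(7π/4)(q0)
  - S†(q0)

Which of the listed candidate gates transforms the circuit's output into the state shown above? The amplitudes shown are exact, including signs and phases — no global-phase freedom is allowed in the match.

The applied gate was Y(q0). Key observation: the block from step 2 through step 5 cancels to the identity and can be dropped.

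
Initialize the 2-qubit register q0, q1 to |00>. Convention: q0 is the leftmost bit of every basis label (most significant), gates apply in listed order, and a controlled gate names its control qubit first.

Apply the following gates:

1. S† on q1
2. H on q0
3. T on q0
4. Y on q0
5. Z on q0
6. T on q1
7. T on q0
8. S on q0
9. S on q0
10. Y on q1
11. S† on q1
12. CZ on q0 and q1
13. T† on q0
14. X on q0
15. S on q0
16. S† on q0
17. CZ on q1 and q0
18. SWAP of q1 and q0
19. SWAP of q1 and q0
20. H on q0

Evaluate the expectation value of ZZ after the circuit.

The expectation value of ZZ is sqrt(2)/2.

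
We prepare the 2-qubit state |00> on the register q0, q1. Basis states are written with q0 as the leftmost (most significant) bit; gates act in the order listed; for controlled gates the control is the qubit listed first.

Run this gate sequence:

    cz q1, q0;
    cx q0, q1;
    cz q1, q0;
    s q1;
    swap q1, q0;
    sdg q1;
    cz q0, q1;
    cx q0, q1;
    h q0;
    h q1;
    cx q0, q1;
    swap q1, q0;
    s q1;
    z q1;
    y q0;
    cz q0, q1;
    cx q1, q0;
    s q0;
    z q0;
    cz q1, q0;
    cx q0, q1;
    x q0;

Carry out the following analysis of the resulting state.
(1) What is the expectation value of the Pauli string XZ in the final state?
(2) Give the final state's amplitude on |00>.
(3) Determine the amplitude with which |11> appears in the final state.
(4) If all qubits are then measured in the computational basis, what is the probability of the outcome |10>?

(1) In the final state, XZ has expectation 1.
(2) The final state's coefficient on |00> equals -I/2.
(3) |11> carries amplitude -1/2 in the final state.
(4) Outcome |10> occurs with probability 1/4.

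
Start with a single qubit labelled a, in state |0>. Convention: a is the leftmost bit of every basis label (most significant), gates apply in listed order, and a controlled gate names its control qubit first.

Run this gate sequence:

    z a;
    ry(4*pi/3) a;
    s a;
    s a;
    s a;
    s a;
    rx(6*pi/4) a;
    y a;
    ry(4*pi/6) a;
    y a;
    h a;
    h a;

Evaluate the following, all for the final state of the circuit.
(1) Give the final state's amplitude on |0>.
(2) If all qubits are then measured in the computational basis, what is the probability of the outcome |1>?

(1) |0> carries amplitude sqrt(2)/2 - sqrt(6)*I/4 in the final state. Key observation: the block from step 3 through step 6 cancels to the identity and can be dropped.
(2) The probability of measuring |1> is 1/8.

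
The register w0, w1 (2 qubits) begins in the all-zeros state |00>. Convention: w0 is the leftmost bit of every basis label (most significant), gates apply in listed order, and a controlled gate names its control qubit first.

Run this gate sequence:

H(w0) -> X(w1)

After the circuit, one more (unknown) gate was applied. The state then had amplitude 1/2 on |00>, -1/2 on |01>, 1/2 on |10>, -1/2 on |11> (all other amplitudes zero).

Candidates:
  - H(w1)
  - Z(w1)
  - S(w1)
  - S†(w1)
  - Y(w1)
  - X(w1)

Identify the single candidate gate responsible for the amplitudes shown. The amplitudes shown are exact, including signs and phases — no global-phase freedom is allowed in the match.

It was H(w1) that produced the state shown.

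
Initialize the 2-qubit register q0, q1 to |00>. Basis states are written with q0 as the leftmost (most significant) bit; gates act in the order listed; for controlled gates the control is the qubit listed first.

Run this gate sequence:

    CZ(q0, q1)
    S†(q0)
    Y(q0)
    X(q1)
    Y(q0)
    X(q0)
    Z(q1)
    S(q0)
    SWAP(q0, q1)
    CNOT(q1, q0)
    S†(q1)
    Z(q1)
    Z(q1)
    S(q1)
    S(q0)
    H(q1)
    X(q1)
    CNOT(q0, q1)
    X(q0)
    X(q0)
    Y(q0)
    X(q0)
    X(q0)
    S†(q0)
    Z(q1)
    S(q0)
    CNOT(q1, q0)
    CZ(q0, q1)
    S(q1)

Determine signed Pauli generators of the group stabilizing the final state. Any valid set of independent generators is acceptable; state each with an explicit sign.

The final state is stabilized by the group generated by +XY, -ZZ; other independent generating sets are equally valid. Key observation: gates 11-14 undo each other exactly, leaving only the rest of the circuit to track.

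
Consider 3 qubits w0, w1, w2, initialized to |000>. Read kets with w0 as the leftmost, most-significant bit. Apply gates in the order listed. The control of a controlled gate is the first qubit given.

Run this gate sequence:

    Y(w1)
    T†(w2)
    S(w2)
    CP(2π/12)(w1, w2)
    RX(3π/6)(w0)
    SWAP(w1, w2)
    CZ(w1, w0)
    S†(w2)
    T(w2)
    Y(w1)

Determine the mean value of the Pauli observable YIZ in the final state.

The expectation value of YIZ is 1.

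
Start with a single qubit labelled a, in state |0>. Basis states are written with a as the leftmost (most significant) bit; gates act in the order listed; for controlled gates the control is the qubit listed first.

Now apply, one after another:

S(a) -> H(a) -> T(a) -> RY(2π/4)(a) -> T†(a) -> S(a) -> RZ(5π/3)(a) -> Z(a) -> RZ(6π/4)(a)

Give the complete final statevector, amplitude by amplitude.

After the circuit, the state carries amplitude -exp(2*I*pi/3)/2 + exp(5*I*pi/12)/2 on |0>, -exp(I*pi/12)/2 + exp(5*I*pi/6)/2 on |1>.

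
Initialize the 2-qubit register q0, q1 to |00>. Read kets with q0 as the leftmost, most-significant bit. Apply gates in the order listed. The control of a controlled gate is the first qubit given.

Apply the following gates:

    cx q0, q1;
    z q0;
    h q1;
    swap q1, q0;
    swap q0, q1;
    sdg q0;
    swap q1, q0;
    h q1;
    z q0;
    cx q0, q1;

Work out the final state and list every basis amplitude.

The final amplitudes are 1/2 on |00>, 1/2 on |01>, -1/2 on |10>, -1/2 on |11>.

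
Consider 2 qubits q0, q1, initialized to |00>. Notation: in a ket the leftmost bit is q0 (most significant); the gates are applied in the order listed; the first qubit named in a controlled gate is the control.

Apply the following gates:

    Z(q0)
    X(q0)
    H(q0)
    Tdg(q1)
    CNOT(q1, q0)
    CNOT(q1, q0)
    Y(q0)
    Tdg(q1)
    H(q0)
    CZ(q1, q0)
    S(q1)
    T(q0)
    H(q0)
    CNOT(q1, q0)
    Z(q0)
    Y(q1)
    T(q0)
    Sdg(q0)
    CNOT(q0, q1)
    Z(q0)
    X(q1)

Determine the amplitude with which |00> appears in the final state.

|00> carries amplitude -sqrt(2)/2 in the final state. Key observation: the block from step 5 through step 6 cancels to the identity and can be dropped.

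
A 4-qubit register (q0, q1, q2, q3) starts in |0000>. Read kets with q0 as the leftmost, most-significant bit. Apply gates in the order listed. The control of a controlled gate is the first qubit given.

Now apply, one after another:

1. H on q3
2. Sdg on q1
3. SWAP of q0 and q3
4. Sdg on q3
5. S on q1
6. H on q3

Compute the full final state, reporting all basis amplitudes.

The resulting statevector has amplitude 1/2 on |0000>, 1/2 on |0001>, 1/2 on |1000>, 1/2 on |1001>, and 0 on every other basis state.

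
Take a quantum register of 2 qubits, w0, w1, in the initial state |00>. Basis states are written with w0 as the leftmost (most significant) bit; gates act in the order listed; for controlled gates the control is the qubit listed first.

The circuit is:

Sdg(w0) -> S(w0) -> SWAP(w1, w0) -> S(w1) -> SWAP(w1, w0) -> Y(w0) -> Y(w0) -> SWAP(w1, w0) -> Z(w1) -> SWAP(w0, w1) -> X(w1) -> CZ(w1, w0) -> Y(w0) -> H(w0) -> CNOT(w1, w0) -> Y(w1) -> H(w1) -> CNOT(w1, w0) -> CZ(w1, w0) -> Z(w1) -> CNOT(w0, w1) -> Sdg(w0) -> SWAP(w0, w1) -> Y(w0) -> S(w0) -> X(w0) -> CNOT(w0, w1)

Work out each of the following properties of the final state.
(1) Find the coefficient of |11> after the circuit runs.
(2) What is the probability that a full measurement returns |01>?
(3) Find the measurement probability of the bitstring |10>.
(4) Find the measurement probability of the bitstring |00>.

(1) The amplitude on |11> is I/2. Key observation: steps 5-8 multiply out to the identity, so the circuit reduces to the remaining gates.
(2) Outcome |01> occurs with probability 1/4.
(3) Outcome |10> occurs with probability 1/4.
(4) Outcome |00> occurs with probability 1/4.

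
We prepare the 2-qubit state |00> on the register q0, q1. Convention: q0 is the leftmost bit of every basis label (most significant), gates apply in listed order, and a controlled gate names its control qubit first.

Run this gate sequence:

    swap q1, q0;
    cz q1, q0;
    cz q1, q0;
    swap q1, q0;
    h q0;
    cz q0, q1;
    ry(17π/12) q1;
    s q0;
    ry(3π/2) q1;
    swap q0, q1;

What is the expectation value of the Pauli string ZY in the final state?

The expectation value of ZY is -sqrt(6)/4 - sqrt(2)/4. Key observation: steps 1-4 multiply out to the identity, so the circuit reduces to the remaining gates.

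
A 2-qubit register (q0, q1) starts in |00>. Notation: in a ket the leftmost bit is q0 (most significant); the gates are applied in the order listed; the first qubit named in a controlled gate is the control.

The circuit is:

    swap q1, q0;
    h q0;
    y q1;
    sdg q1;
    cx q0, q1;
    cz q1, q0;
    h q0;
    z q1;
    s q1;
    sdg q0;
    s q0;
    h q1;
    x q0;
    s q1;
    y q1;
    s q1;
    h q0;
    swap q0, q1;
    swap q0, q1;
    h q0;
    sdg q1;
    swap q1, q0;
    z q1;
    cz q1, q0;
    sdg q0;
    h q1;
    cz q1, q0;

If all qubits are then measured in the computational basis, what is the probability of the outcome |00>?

Outcome |00> occurs with probability 1/4. Key observation: gates 16-21 undo each other exactly, leaving only the rest of the circuit to track.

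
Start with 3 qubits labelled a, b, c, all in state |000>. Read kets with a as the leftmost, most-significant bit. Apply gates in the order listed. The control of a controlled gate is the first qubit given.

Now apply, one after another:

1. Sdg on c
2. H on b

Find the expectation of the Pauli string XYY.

The expectation value of XYY is 0.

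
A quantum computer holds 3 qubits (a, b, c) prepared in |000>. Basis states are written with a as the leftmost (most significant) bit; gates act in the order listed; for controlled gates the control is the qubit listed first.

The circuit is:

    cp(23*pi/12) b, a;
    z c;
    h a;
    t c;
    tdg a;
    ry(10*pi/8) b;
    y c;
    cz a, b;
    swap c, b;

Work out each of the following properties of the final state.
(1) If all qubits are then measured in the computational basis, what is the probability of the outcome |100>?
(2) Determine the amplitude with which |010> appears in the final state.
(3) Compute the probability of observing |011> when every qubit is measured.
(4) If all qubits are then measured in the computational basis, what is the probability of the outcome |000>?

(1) A full measurement returns |100> with probability 0.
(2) The amplitude on |010> is -I*sqrt(4 - 2*sqrt(2))/4.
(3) A full measurement returns |011> with probability sqrt(2)/8 + 1/4.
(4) The probability of measuring |000> is 0.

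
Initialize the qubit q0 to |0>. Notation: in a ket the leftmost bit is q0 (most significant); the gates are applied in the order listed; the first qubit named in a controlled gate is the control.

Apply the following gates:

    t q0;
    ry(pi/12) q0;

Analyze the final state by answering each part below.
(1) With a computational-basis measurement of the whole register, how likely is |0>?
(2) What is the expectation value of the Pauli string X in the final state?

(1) Outcome |0> occurs with probability sqrt(2)/8 + sqrt(6)/8 + 1/2.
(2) The expectation value of X is -sqrt(2)/4 + sqrt(6)/4.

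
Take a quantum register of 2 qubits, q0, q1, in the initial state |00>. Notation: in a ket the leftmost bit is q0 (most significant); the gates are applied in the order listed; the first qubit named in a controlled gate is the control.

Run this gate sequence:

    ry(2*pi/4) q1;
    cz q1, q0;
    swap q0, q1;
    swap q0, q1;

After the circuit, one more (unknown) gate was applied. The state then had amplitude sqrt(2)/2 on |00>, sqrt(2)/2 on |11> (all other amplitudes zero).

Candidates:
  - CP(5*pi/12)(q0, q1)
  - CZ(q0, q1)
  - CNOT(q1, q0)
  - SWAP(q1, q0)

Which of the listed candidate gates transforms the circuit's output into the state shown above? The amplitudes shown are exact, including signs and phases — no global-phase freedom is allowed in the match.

The applied gate was CNOT(q1, q0). Key observation: steps 3-4 multiply out to the identity, so the circuit reduces to the remaining gates.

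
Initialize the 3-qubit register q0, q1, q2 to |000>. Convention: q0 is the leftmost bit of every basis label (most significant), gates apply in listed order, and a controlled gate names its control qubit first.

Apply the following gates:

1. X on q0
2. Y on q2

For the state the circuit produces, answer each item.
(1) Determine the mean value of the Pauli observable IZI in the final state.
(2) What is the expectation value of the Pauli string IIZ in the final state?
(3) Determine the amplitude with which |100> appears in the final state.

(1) The expectation value of IZI is 1.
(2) In the final state, IIZ has expectation -1.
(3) The amplitude on |100> is 0.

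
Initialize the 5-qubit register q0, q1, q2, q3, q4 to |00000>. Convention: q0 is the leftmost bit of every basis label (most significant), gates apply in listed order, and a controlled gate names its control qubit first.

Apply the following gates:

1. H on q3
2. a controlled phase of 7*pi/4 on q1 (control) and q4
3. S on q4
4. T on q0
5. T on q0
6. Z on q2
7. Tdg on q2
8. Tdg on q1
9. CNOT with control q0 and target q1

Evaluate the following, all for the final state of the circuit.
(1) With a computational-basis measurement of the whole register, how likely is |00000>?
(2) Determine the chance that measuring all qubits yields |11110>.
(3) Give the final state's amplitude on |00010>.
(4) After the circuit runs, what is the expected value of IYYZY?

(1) A full measurement returns |00000> with probability 1/2.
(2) A full measurement returns |11110> with probability 0.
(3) The amplitude on |00010> is sqrt(2)/2.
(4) The expectation value of IYYZY is 0.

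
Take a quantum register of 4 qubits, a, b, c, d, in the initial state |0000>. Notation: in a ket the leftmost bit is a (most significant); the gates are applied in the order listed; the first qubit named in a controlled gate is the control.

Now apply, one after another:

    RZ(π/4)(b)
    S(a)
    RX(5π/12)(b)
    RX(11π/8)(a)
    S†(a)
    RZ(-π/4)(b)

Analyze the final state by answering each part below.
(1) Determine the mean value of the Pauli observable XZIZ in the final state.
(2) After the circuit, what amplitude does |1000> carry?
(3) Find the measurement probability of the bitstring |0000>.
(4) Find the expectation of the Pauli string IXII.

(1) The observable XZIZ averages to -sqrt(2)*sin(5*pi/16)*cos(5*pi/16)/2 + 2*sqrt(3)*sqrt(1/2 - sqrt(2)/4)*sqrt(sqrt(2)/4 + 1/2)*sin(5*pi/16)*cos(5*pi/16).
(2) The amplitude on |1000> is -sqrt(sqrt(2)/4 + 1/2)*sin(5*pi/16)/2 - sqrt(3)*sqrt(1/2 - sqrt(2)/4)*sin(5*pi/16)/2.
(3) Outcome |0000> occurs with probability -sqrt(2)*cos(5*pi/16)**2/8 + sqrt(3)*sqrt(1/2 - sqrt(2)/4)*sqrt(sqrt(2)/4 + 1/2)*cos(5*pi/16)**2/2 + cos(5*pi/16)**2/2.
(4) The observable IXII averages to -sqrt(6)*I*exp(-I*pi/4)*sin(5*pi/16)**2/8 - I*sqrt(1/2 - sqrt(2)/4)*sqrt(sqrt(2)/4 + 1/2)*exp(-I*pi/4)*sin(5*pi/16)**2/2 - sqrt(6)*I*exp(-I*pi/4)*cos(5*pi/16)**2/8 - I*sqrt(1/2 - sqrt(2)/4)*sqrt(sqrt(2)/4 + 1/2)*exp(-I*pi/4)*cos(5*pi/16)**2/2 + I*sqrt(1/2 - sqrt(2)/4)*sqrt(sqrt(2)/4 + 1/2)*exp(I*pi/4)*cos(5*pi/16)**2/2 + sqrt(6)*I*exp(I*pi/4)*cos(5*pi/16)**2/8 + I*sqrt(1/2 - sqrt(2)/4)*sqrt(sqrt(2)/4 + 1/2)*exp(I*pi/4)*sin(5*pi/16)**2/2 + sqrt(6)*I*exp(I*pi/4)*sin(5*pi/16)**2/8.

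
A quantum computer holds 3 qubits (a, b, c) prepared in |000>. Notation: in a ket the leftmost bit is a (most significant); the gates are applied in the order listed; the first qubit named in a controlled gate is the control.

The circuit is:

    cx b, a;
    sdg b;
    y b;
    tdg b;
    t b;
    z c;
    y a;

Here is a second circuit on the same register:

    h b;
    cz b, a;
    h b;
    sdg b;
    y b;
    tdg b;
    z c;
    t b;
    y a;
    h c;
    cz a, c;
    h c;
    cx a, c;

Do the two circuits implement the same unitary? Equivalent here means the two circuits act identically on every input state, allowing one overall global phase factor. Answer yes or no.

No — the two circuits implement different unitaries, even allowing a global phase.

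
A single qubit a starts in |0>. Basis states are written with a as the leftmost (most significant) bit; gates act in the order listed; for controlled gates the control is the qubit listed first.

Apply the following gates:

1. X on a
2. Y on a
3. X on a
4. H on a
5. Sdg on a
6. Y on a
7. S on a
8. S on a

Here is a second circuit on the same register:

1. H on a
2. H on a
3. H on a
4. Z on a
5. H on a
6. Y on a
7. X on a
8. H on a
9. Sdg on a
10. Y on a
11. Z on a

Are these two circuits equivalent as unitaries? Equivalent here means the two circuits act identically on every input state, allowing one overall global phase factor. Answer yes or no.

Yes, they are equivalent — the unitaries differ by at most a global phase.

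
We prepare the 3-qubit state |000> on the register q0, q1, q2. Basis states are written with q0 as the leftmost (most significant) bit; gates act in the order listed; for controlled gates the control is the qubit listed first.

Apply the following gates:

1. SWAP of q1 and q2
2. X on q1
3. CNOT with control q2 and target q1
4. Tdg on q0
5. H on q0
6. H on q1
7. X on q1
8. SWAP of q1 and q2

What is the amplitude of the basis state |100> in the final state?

The final state's coefficient on |100> equals -1/2.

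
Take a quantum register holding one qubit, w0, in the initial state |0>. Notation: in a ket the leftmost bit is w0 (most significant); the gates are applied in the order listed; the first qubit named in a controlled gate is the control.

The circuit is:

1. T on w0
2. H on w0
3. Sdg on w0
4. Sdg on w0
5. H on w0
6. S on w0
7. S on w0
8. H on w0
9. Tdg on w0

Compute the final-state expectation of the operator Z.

In the final state, Z has expectation 0.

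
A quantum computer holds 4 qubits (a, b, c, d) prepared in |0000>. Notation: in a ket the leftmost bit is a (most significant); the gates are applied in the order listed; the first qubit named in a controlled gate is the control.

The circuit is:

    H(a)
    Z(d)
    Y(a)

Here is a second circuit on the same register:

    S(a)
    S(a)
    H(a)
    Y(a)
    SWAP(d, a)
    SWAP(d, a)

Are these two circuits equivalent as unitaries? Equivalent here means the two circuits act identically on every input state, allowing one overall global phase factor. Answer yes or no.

No, they are not equivalent — no single phase factor reconciles the two unitaries.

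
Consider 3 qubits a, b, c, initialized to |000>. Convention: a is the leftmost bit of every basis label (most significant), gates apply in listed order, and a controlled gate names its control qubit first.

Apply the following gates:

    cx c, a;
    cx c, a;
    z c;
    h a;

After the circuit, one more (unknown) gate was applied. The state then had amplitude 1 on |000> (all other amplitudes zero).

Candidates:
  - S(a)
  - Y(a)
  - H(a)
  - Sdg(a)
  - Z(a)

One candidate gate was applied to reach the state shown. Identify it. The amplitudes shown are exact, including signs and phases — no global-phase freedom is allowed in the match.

The unique candidate consistent with the amplitudes is H(a).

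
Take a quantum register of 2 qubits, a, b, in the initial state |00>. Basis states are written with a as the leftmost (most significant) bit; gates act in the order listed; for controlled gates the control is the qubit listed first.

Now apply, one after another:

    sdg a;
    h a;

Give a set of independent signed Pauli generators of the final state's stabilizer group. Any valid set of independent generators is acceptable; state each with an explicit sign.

The stabilizer group can be generated by +XI, +IZ, among other valid generating sets.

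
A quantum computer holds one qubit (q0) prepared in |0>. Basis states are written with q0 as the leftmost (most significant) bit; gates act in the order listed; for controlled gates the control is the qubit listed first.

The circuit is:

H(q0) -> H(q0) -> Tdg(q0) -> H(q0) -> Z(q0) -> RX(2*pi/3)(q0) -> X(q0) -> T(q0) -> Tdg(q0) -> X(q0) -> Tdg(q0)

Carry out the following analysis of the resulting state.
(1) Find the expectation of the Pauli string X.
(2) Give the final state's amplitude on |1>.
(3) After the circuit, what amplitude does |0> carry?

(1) The observable X averages to -sqrt(2)/2.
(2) The final state's coefficient on |1> equals (sqrt(2) + sqrt(6)*I)*exp(3*I*pi/4)/4.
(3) The amplitude on |0> is sqrt(2)/4 + sqrt(6)*I/4.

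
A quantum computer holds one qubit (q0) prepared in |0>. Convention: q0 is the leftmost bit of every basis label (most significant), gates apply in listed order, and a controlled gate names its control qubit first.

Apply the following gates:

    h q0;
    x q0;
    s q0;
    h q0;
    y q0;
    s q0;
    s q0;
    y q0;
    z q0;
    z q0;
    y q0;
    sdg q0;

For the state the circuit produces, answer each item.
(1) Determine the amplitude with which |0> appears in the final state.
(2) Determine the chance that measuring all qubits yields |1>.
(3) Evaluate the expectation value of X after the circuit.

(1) |0> carries amplitude -1/2 - I/2 in the final state. Key observation: the block from step 7 through step 12 cancels to the identity and can be dropped.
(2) Outcome |1> occurs with probability 1/2.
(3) The expectation value of X is 1.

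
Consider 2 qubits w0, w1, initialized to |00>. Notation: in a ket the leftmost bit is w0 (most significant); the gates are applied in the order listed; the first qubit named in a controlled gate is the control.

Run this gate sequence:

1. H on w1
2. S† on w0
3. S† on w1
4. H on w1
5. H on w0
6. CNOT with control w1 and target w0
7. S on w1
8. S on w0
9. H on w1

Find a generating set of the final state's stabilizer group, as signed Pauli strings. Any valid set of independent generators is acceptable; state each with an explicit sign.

One valid set of independent stabilizer generators is +YI, -IZ (any independent generating set of the same group is equally correct).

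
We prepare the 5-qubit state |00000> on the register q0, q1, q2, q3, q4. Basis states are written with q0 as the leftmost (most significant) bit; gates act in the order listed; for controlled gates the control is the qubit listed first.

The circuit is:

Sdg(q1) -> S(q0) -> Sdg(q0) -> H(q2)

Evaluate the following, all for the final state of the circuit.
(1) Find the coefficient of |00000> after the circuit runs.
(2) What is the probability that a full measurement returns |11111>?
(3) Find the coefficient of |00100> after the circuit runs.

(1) The amplitude on |00000> is sqrt(2)/2. Key observation: steps 2-3 multiply out to the identity, so the circuit reduces to the remaining gates.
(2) Outcome |11111> occurs with probability 0.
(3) The amplitude on |00100> is sqrt(2)/2.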